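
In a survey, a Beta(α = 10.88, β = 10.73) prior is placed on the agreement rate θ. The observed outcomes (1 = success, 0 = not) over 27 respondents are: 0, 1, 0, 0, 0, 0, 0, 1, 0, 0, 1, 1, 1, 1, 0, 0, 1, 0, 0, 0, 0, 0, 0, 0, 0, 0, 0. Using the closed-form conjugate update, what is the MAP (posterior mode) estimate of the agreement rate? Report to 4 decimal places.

The Beta prior is conjugate to a Binomial/Bernoulli likelihood; the update adds successes to α and failures to β.
Posterior: Beta(α+k, β+n−k) = Beta(10.88+7, 10.73+20) = Beta(17.88, 30.73).
Mode of Beta(a,b) for a,b>1 is (a−1)/(a+b−2) = 16.88/46.61 = 0.3622.

0.3622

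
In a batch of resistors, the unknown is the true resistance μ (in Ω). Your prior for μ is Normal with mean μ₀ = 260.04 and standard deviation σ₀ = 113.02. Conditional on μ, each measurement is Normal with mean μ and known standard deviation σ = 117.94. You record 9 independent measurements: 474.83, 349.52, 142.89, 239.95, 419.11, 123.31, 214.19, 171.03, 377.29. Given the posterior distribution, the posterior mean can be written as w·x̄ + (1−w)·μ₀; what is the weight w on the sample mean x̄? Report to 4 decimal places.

0.8921

For Normal data with known variance σ², a Normal(μ₀, σ₀²) prior on μ is conjugate. Posterior precision = 1/σ₀² + n/σ²; posterior mean is the precision-weighted average of μ₀ and x̄.
σ₀² = 113.02² = 12773.5204, σ² = 117.94² = 13909.8436. Prior precision 1/σ₀² = 1/12773.5204; data precision n/σ² = 9/13909.8436.
w = (n/σ²)/(1/σ₀² + n/σ²) = n·σ₀²/(σ² + n·σ₀²) = 9·12773.5204/(13909.8436 + 9·12773.5204) = 114961.6836/128871.5272 = 0.8921.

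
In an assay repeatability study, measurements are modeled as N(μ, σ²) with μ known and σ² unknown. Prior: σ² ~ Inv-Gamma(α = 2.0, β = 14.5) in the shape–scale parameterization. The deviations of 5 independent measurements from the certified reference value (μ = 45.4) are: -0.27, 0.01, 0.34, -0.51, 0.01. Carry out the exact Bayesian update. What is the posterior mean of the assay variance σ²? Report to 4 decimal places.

With known mean μ and an Inverse-Gamma(α, β) prior on σ², the Normal likelihood is conjugate: posterior is Inv-Gamma(α + n/2, β + Σ(xᵢ−μ)²/2).
Σ(xᵢ−μ)² = (-0.27)² + (0.01)² + (0.34)² + (-0.51)² + (0.01)² = 0.4488.
Posterior: Inv-Gamma(2.0 + 5/2, 14.5 + 0.4488/2) = Inv-Gamma(4.50, 14.72440).
E[σ²|data] = β/(α−1) = 14.72440/3.50 = 4.2070.

4.2070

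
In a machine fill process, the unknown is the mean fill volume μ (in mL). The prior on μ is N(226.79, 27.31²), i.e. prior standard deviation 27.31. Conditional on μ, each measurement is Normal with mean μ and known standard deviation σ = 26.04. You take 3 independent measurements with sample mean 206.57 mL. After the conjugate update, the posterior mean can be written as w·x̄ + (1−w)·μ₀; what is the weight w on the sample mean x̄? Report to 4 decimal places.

For Normal data with known variance σ², a Normal(μ₀, σ₀²) prior on μ is conjugate. Posterior precision = 1/σ₀² + n/σ²; posterior mean is the precision-weighted average of μ₀ and x̄.
σ₀² = 27.31² = 745.8361, σ² = 26.04² = 678.0816. Prior precision 1/σ₀² = 1/745.8361; data precision n/σ² = 3/678.0816.
w = (n/σ²)/(1/σ₀² + n/σ²) = n·σ₀²/(σ² + n·σ₀²) = 3·745.8361/(678.0816 + 3·745.8361) = 2237.5083/2915.5899 = 0.7674.

0.7674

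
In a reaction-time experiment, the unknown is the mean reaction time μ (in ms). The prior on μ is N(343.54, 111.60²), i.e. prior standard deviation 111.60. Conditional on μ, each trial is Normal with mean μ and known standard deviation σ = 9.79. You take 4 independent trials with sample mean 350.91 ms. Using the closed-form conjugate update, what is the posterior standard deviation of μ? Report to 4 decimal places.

For Normal data with known variance σ², a Normal(μ₀, σ₀²) prior on μ is conjugate. Posterior precision = 1/σ₀² + n/σ²; posterior mean is the precision-weighted average of μ₀ and x̄.
σ₀² = 111.60² = 12454.56, σ² = 9.79² = 95.8441; σ² + n·σ₀² = 95.8441 + 4·12454.56 = 49914.0841.
Posterior precision = 1/σ₀² + n/σ² = 1/12454.56 + 4/95.8441 = (σ² + n·σ₀²)/(σ₀²σ²) = 49914.0841/(12454.56·95.8441); posterior variance σₙ² = σ₀²σ²/(σ² + n·σ₀²) = 12454.56·95.8441/49914.0841 = 23.915015.
Posterior SD = √σₙ² = √(12454.56·95.8441/49914.0841) = 4.8903.

4.8903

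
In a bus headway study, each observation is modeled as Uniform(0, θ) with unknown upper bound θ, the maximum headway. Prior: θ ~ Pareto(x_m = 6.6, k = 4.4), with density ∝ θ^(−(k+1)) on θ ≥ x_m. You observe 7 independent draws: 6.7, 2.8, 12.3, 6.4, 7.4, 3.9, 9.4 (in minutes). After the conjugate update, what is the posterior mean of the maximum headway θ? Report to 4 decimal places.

13.4827

A Pareto(scale x_m, shape k) prior on the upper bound θ of Uniform(0, θ) is conjugate: posterior is Pareto(max(x_m, max xᵢ), k + n).
Sample maximum = 12.3; prior scale x_m = 6.6 → posterior scale = max = 12.3.
Posterior shape = 4.4 + 7 = 11.4.
E[θ|data] = k·x_m/(k−1) = 11.4·12.3/10.4 = 13.4827.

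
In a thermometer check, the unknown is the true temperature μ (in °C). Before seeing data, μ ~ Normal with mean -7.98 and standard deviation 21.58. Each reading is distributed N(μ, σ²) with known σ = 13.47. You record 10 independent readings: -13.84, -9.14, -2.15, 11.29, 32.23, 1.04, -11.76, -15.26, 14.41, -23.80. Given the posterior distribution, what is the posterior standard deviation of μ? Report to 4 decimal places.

For Normal data with known variance σ², a Normal(μ₀, σ₀²) prior on μ is conjugate. Posterior precision = 1/σ₀² + n/σ²; posterior mean is the precision-weighted average of μ₀ and x̄.
σ₀² = 21.58² = 465.6964, σ² = 13.47² = 181.4409; σ² + n·σ₀² = 181.4409 + 10·465.6964 = 4838.4049.
Posterior precision = 1/σ₀² + n/σ² = 1/465.6964 + 10/181.4409 = (σ² + n·σ₀²)/(σ₀²σ²) = 4838.4049/(465.6964·181.4409); posterior variance σₙ² = σ₀²σ²/(σ² + n·σ₀²) = 465.6964·181.4409/4838.4049 = 17.463684.
Posterior SD = √σₙ² = √(465.6964·181.4409/4838.4049) = 4.1790.

4.1790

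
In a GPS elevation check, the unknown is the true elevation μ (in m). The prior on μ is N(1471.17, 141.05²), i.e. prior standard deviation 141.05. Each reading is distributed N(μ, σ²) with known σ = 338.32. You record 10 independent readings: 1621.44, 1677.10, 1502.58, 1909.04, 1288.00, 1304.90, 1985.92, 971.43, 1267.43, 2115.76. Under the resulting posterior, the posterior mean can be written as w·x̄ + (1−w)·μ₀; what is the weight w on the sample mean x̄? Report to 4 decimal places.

For Normal data with known variance σ², a Normal(μ₀, σ₀²) prior on μ is conjugate. Posterior precision = 1/σ₀² + n/σ²; posterior mean is the precision-weighted average of μ₀ and x̄.
σ₀² = 141.05² = 19895.1025, σ² = 338.32² = 114460.4224. Prior precision 1/σ₀² = 1/19895.1025; data precision n/σ² = 10/114460.4224.
w = (n/σ²)/(1/σ₀² + n/σ²) = n·σ₀²/(σ² + n·σ₀²) = 10·19895.1025/(114460.4224 + 10·19895.1025) = 198951.025/313411.4474 = 0.6348.

0.6348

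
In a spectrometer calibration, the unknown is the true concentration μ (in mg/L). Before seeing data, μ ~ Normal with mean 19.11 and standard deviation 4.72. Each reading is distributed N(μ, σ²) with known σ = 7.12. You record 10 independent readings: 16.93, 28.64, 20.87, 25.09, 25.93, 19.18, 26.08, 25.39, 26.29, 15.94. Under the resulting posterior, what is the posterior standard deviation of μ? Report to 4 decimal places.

For Normal data with known variance σ², a Normal(μ₀, σ₀²) prior on μ is conjugate. Posterior precision = 1/σ₀² + n/σ²; posterior mean is the precision-weighted average of μ₀ and x̄.
σ₀² = 4.72² = 22.2784, σ² = 7.12² = 50.6944; σ² + n·σ₀² = 50.6944 + 10·22.2784 = 273.4784.
Posterior precision = 1/σ₀² + n/σ² = 1/22.2784 + 10/50.6944 = (σ² + n·σ₀²)/(σ₀²σ²) = 273.4784/(22.2784·50.6944); posterior variance σₙ² = σ₀²σ²/(σ² + n·σ₀²) = 22.2784·50.6944/273.4784 = 4.129723.
Posterior SD = √σₙ² = √(22.2784·50.6944/273.4784) = 2.0322.

2.0322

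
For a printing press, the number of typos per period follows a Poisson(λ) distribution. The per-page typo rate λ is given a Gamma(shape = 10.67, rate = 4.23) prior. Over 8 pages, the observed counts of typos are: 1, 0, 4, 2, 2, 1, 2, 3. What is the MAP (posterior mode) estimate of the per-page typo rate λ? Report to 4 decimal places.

With a Gamma(shape α, rate β) prior, the Poisson likelihood is conjugate: the posterior is Gamma(α + ΣXᵢ, β + n).
Sum of counts S = 15 over n = 8 pages.
Posterior: Gamma(α+S, β+n) = Gamma(10.67+15, 4.23+8) = Gamma(25.67, 12.23).
Mode of Gamma(α,β) for α≥1 is (α−1)/β = 24.67/12.23 = 2.0172.

2.0172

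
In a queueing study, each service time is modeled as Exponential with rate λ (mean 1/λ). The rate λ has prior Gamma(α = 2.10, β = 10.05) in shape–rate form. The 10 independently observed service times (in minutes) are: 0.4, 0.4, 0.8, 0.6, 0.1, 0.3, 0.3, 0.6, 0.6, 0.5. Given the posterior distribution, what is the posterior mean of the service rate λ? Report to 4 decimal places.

With a Gamma(shape α, rate β) prior on the exponential rate λ, the posterior after n observations with total T = Σxᵢ is Gamma(α+n, β+T).
Sum of observations T = 4.6 minutes; n = 10.
Posterior: Gamma(2.10+10, 10.05+4.6) = Gamma(12.10, 14.65).
Posterior mean of λ = α/β = 12.10/14.65 = 0.8259.

0.8259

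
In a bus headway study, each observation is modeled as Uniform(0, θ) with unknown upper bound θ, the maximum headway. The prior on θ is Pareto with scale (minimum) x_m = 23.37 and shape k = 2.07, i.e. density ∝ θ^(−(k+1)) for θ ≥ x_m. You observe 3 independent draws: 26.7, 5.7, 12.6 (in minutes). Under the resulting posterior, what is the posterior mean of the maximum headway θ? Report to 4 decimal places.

A Pareto(scale x_m, shape k) prior on the upper bound θ of Uniform(0, θ) is conjugate: posterior is Pareto(max(x_m, max xᵢ), k + n).
Sample maximum = 26.7; prior scale x_m = 23.37 → posterior scale = max = 26.70.
Posterior shape = 2.07 + 3 = 5.07.
E[θ|data] = k·x_m/(k−1) = 5.07·26.70/4.07 = 33.2602.

33.2602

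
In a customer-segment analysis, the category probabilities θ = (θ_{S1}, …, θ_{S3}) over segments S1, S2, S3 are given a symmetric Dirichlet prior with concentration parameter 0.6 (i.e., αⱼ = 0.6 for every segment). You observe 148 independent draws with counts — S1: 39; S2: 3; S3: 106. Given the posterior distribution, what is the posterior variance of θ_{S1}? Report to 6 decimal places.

0.001290

The Dirichlet prior is conjugate to the Multinomial likelihood: each posterior αⱼ = prior αⱼ + observed count nⱼ.
Posterior concentration: (39.6, 3.6, 106.6), total = 149.8.
Var[θ_j] = α_j(Σα−α_j)/((Σα)²(Σα+1)) = 39.6·110.2/(149.8²·150.8) = 0.001290.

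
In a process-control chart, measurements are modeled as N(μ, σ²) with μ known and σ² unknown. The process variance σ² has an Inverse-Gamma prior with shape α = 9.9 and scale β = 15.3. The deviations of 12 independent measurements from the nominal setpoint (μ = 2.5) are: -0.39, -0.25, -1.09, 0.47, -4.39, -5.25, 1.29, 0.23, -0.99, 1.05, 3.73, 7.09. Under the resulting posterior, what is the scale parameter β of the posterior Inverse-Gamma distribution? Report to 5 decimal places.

73.51940

With known mean μ and an Inverse-Gamma(α, β) prior on σ², the Normal likelihood is conjugate: posterior is Inv-Gamma(α + n/2, β + Σ(xᵢ−μ)²/2).
Σ(xᵢ−μ)² = (-0.39)² + (-0.25)² + (-1.09)² + (0.47)² + (-4.39)² + (-5.25)² + (1.29)² + (0.23)² + (-0.99)² + (1.05)² + (3.73)² + (7.09)² = 116.4388.
Posterior: Inv-Gamma(9.9 + 12/2, 15.3 + 116.4388/2) = Inv-Gamma(15.90, 73.51940).
Posterior β = 73.51940.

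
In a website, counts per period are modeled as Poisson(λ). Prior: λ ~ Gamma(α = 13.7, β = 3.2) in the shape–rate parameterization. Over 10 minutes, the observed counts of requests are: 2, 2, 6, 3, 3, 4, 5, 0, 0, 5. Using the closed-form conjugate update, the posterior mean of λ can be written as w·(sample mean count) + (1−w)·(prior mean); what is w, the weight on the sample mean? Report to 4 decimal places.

0.7576

With a Gamma(shape α, rate β) prior, the Poisson likelihood is conjugate: the posterior is Gamma(α + ΣXᵢ, β + n).
Posterior mean = (α₀+S)/(β₀+n) = [n/(β₀+n)]·(S/n) + [β₀/(β₀+n)]·(α₀/β₀), so only n and β₀ enter the weight.
Weight on data w = n/(β₀+n) = 10/(3.2+10) = 10/13.2 = 0.7576.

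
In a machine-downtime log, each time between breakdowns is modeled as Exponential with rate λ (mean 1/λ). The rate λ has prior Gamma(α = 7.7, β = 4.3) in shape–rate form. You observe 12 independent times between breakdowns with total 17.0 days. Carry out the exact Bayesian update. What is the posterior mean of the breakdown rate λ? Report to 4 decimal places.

With a Gamma(shape α, rate β) prior on the exponential rate λ, the posterior after n observations with total T = Σxᵢ is Gamma(α+n, β+T).
Posterior: Gamma(7.7+12, 4.3+17.0) = Gamma(19.7, 21.3).
Posterior mean of λ = α/β = 19.7/21.3 = 0.9249.

0.9249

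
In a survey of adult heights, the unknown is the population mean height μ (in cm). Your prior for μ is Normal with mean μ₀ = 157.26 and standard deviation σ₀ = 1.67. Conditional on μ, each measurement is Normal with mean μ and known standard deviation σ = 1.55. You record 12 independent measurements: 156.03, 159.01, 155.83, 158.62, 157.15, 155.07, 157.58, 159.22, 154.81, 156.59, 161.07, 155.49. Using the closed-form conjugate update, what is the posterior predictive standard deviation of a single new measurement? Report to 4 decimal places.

1.6091

For Normal data with known variance σ², a Normal(μ₀, σ₀²) prior on μ is conjugate. Posterior precision = 1/σ₀² + n/σ²; posterior mean is the precision-weighted average of μ₀ and x̄.
σ₀² = 1.67² = 2.7889, σ² = 1.55² = 2.4025; σ² + n·σ₀² = 2.4025 + 12·2.7889 = 35.8693.
Posterior precision = 1/σ₀² + n/σ² = 1/2.7889 + 12/2.4025 = (σ² + n·σ₀²)/(σ₀²σ²) = 35.8693/(2.7889·2.4025); posterior variance σₙ² = σ₀²σ²/(σ² + n·σ₀²) = 2.7889·2.4025/35.8693 = 0.186799.
Predictive variance for one new observation = σₙ² + σ² = 2.7889·2.4025/35.8693 + 2.4025 = σ²·(σ₀² + 35.8693)/35.8693 = 2.4025·38.6582/35.8693 = 2.589299; SD = √(2.4025·38.6582/35.8693) = 1.6091.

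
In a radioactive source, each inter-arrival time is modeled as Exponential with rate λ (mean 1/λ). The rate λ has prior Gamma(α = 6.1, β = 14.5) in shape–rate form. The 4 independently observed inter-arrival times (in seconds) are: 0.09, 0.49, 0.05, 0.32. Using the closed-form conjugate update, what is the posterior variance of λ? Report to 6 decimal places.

With a Gamma(shape α, rate β) prior on the exponential rate λ, the posterior after n observations with total T = Σxᵢ is Gamma(α+n, β+T).
Sum of observations T = 0.95 seconds; n = 4.
Posterior: Gamma(6.1+4, 14.5+0.95) = Gamma(10.1, 15.45).
Var = α/β² = 0.042312.

0.042312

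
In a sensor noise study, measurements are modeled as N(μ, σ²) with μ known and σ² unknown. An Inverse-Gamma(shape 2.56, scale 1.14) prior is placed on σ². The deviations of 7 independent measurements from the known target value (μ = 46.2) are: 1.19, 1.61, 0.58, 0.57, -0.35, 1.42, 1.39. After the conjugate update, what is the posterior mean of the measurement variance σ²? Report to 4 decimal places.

With known mean μ and an Inverse-Gamma(α, β) prior on σ², the Normal likelihood is conjugate: posterior is Inv-Gamma(α + n/2, β + Σ(xᵢ−μ)²/2).
Σ(xᵢ−μ)² = (1.19)² + (1.61)² + (0.58)² + (0.57)² + (-0.35)² + (1.42)² + (1.39)² = 8.7405.
Posterior: Inv-Gamma(2.56 + 7/2, 1.14 + 8.7405/2) = Inv-Gamma(6.06, 5.51025).
E[σ²|data] = β/(α−1) = 5.51025/5.06 = 1.0890.

1.0890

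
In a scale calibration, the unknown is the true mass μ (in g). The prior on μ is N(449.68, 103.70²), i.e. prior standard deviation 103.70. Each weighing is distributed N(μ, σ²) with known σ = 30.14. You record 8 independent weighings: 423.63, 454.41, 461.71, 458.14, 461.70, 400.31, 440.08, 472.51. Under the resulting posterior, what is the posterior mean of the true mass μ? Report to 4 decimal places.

For Normal data with known variance σ², a Normal(μ₀, σ₀²) prior on μ is conjugate. Posterior precision = 1/σ₀² + n/σ²; posterior mean is the precision-weighted average of μ₀ and x̄.
Σxᵢ = 423.63 + 454.41 + 461.71 + 458.14 + 461.70 + 400.31 + 440.08 + 472.51 = 3572.49, so n·x̄ = 3572.49.
σ₀² = 103.70² = 10753.69, σ² = 30.14² = 908.4196; σ² + n·σ₀² = 908.4196 + 8·10753.69 = 86937.9396.
Posterior mean = (μ₀/σ₀² + n·x̄/σ²)/(1/σ₀² + n/σ²) = (σ²·μ₀ + σ₀²·n·x̄)/(σ² + n·σ₀²) = (908.4196·449.68 + 10753.69·3572.49)/86937.9396 = 38825948.113828/86937.9396 = 446.5938.

446.5938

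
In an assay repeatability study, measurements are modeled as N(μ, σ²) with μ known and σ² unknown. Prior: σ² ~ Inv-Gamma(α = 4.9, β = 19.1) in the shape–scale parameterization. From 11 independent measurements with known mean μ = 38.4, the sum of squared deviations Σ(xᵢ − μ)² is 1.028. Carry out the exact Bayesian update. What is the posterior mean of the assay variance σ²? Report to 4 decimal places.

With known mean μ and an Inverse-Gamma(α, β) prior on σ², the Normal likelihood is conjugate: posterior is Inv-Gamma(α + n/2, β + Σ(xᵢ−μ)²/2).
Posterior: Inv-Gamma(4.9 + 11/2, 19.1 + 1.028/2) = Inv-Gamma(10.40, 19.6140).
E[σ²|data] = β/(α−1) = 19.6140/9.40 = 2.0866.

2.0866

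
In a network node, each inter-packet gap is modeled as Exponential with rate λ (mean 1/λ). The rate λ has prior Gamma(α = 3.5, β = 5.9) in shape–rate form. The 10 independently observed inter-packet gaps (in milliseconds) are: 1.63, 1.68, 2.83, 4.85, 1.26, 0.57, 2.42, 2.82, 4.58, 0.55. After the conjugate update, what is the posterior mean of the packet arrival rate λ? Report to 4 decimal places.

With a Gamma(shape α, rate β) prior on the exponential rate λ, the posterior after n observations with total T = Σxᵢ is Gamma(α+n, β+T).
Sum of observations T = 23.19 milliseconds; n = 10.
Posterior: Gamma(3.5+10, 5.9+23.19) = Gamma(13.5, 29.09).
Posterior mean of λ = α/β = 13.5/29.09 = 0.4641.

0.4641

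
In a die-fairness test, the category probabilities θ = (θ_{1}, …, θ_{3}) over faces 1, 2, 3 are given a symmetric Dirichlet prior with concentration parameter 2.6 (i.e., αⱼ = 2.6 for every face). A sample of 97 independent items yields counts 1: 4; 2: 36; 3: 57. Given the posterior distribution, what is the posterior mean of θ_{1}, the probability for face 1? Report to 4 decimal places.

The Dirichlet prior is conjugate to the Multinomial likelihood: each posterior αⱼ = prior αⱼ + observed count nⱼ.
Posterior concentration: (6.6, 38.6, 59.6), total = 104.8.
E[θ_{1}|data] = α_{1}/Σα = 6.6/104.8 = 0.0630.

0.0630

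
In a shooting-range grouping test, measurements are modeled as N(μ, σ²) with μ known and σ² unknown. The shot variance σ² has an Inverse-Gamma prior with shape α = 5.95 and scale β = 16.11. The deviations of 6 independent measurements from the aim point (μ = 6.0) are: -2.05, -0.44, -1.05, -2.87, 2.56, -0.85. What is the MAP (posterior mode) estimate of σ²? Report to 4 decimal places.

2.6750

With known mean μ and an Inverse-Gamma(α, β) prior on σ², the Normal likelihood is conjugate: posterior is Inv-Gamma(α + n/2, β + Σ(xᵢ−μ)²/2).
Σ(xᵢ−μ)² = (-2.05)² + (-0.44)² + (-1.05)² + (-2.87)² + (2.56)² + (-0.85)² = 21.0116.
Posterior: Inv-Gamma(5.95 + 6/2, 16.11 + 21.0116/2) = Inv-Gamma(8.95, 26.61580).
Mode = β/(α+1) = 26.61580/9.95 = 2.6750.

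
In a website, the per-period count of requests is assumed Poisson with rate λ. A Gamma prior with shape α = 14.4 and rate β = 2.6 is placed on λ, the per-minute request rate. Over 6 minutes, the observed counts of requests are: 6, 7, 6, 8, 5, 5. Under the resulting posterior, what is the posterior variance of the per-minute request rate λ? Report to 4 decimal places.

With a Gamma(shape α, rate β) prior, the Poisson likelihood is conjugate: the posterior is Gamma(α + ΣXᵢ, β + n).
Sum of counts S = 37 over n = 6 minutes.
Posterior: Gamma(α+S, β+n) = Gamma(14.4+37, 2.6+6) = Gamma(51.4, 8.6).
Var = α/β² = 51.4/8.6² = 0.6950.

0.6950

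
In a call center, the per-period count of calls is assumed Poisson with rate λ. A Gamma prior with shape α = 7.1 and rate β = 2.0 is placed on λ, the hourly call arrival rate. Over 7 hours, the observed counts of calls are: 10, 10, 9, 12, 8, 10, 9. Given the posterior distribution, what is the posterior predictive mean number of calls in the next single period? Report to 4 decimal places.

8.3444

With a Gamma(shape α, rate β) prior, the Poisson likelihood is conjugate: the posterior is Gamma(α + ΣXᵢ, β + n).
Sum of counts S = 68 over n = 7 hours.
Posterior: Gamma(α+S, β+n) = Gamma(7.1+68, 2.0+7) = Gamma(75.1, 9.0).
The predictive distribution for one future period is NegBinom with mean α/β = 8.3444.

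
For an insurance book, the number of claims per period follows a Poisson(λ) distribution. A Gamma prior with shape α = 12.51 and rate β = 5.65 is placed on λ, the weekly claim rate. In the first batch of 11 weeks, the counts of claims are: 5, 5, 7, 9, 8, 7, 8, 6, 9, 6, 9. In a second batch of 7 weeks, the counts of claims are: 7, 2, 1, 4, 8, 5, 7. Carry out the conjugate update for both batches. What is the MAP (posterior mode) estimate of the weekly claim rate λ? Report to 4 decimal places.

With a Gamma(shape α, rate β) prior, the Poisson likelihood is conjugate: the posterior is Gamma(α + ΣXᵢ, β + n).
Batch 1: sum of counts S = 79 over n = 11 weeks.
After batch 1: Gamma(α+S, β+n) = Gamma(12.51+79, 5.65+11) = Gamma(91.51, 16.65).
Batch 2: sum of counts S = 34 over n = 7 weeks.
After batch 2: Gamma(α+S, β+n) = Gamma(91.51+34, 16.65+7) = Gamma(125.51, 23.65).
Mode of Gamma(α,β) for α≥1 is (α−1)/β = 124.51/23.65 = 5.2647.

5.2647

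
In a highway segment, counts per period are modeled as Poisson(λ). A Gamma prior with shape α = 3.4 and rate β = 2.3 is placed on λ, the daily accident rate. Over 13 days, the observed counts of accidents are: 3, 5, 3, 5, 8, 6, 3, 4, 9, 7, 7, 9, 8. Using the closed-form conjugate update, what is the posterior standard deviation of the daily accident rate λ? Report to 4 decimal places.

0.5861

With a Gamma(shape α, rate β) prior, the Poisson likelihood is conjugate: the posterior is Gamma(α + ΣXᵢ, β + n).
Sum of counts S = 77 over n = 13 days.
Posterior: Gamma(α+S, β+n) = Gamma(3.4+77, 2.3+13) = Gamma(80.4, 15.3).
SD = √α/β = √80.4/15.3 = 0.5861.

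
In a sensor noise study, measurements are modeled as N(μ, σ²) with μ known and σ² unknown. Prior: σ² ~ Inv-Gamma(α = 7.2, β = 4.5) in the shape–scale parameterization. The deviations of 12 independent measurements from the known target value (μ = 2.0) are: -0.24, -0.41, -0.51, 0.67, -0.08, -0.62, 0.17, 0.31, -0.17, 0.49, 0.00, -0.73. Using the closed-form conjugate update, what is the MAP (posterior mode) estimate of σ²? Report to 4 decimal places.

0.3962

With known mean μ and an Inverse-Gamma(α, β) prior on σ², the Normal likelihood is conjugate: posterior is Inv-Gamma(α + n/2, β + Σ(xᵢ−μ)²/2).
Σ(xᵢ−μ)² = (-0.24)² + (-0.41)² + (-0.51)² + (0.67)² + (-0.08)² + (-0.62)² + (0.17)² + (0.31)² + (-0.17)² + (0.49)² + (0.00)² + (-0.73)² = 2.2524.
Posterior: Inv-Gamma(7.2 + 12/2, 4.5 + 2.2524/2) = Inv-Gamma(13.20, 5.62620).
Mode = β/(α+1) = 5.62620/14.20 = 0.3962.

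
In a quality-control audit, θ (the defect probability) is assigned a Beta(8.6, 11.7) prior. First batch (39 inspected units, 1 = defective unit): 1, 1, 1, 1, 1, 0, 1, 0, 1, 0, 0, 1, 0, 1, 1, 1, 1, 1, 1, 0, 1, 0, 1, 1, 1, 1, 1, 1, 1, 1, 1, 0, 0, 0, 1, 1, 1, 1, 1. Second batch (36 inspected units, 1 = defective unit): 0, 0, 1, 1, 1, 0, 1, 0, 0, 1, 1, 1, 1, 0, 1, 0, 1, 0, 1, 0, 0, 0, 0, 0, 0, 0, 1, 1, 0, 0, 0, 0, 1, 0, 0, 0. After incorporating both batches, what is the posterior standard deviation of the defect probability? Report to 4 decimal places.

0.0508

The Beta prior is conjugate to a Binomial/Bernoulli likelihood; the update adds successes to α and failures to β.
After batch 1: Beta(8.6+29, 11.7+10) = Beta(37.6, 21.7).
After batch 2: Beta(37.6+14, 21.7+22) = Beta(51.6, 43.7).
Var = αβ/((α+β)²(α+β+1)) = 51.6·43.7/(95.3²·96.3) = 0.00257821; SD = √0.00257821 = 0.0508.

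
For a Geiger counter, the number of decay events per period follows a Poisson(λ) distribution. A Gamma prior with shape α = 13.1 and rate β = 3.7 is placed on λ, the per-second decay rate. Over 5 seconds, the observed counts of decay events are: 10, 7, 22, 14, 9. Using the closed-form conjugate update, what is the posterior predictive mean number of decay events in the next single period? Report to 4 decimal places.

8.6322

With a Gamma(shape α, rate β) prior, the Poisson likelihood is conjugate: the posterior is Gamma(α + ΣXᵢ, β + n).
Sum of counts S = 62 over n = 5 seconds.
Posterior: Gamma(α+S, β+n) = Gamma(13.1+62, 3.7+5) = Gamma(75.1, 8.7).
The predictive distribution for one future period is NegBinom with mean α/β = 8.6322.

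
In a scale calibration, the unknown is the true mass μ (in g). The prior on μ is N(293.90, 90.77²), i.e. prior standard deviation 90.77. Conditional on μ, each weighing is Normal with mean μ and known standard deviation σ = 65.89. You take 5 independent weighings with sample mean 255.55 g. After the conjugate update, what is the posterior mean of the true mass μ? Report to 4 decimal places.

259.2062

For Normal data with known variance σ², a Normal(μ₀, σ₀²) prior on μ is conjugate. Posterior precision = 1/σ₀² + n/σ²; posterior mean is the precision-weighted average of μ₀ and x̄.
n·x̄ = 5·255.55 = 1277.75.
σ₀² = 90.77² = 8239.1929, σ² = 65.89² = 4341.4921; σ² + n·σ₀² = 4341.4921 + 5·8239.1929 = 45537.4566.
Posterior mean = (μ₀/σ₀² + n·x̄/σ²)/(1/σ₀² + n/σ²) = (σ²·μ₀ + σ₀²·n·x̄)/(σ² + n·σ₀²) = (4341.4921·293.90 + 8239.1929·1277.75)/45537.4566 = 11803593.256165/45537.4566 = 259.2062.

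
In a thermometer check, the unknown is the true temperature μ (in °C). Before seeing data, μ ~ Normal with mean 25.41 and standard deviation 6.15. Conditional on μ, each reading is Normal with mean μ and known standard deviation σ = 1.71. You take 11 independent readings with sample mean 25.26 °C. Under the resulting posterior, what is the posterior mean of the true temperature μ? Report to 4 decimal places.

25.2610

For Normal data with known variance σ², a Normal(μ₀, σ₀²) prior on μ is conjugate. Posterior precision = 1/σ₀² + n/σ²; posterior mean is the precision-weighted average of μ₀ and x̄.
n·x̄ = 11·25.26 = 277.86.
σ₀² = 6.15² = 37.8225, σ² = 1.71² = 2.9241; σ² + n·σ₀² = 2.9241 + 11·37.8225 = 418.9716.
Posterior mean = (μ₀/σ₀² + n·x̄/σ²)/(1/σ₀² + n/σ²) = (σ²·μ₀ + σ₀²·n·x̄)/(σ² + n·σ₀²) = (2.9241·25.41 + 37.8225·277.86)/418.9716 = 10583.661231/418.9716 = 25.2610.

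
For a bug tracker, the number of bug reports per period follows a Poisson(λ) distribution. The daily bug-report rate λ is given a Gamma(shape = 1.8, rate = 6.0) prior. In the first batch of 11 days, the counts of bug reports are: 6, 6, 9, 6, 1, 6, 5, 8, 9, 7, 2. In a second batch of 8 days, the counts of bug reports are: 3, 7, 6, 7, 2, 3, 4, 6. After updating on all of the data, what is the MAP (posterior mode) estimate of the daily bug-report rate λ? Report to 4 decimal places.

With a Gamma(shape α, rate β) prior, the Poisson likelihood is conjugate: the posterior is Gamma(α + ΣXᵢ, β + n).
Batch 1: sum of counts S = 65 over n = 11 days.
After batch 1: Gamma(α+S, β+n) = Gamma(1.8+65, 6.0+11) = Gamma(66.8, 17.0).
Batch 2: sum of counts S = 38 over n = 8 days.
After batch 2: Gamma(α+S, β+n) = Gamma(66.8+38, 17.0+8) = Gamma(104.8, 25.0).
Mode of Gamma(α,β) for α≥1 is (α−1)/β = 103.8/25.0 = 4.1520.

4.1520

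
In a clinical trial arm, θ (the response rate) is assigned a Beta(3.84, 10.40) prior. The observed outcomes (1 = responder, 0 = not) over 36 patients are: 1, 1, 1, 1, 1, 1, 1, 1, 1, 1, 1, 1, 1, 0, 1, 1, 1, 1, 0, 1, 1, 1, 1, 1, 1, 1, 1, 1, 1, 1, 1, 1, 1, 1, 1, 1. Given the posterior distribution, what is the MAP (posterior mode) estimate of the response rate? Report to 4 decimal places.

0.7637

The Beta prior is conjugate to a Binomial/Bernoulli likelihood; the update adds successes to α and failures to β.
Posterior: Beta(α+k, β+n−k) = Beta(3.84+34, 10.40+2) = Beta(37.84, 12.40).
Mode of Beta(a,b) for a,b>1 is (a−1)/(a+b−2) = 36.84/48.24 = 0.7637.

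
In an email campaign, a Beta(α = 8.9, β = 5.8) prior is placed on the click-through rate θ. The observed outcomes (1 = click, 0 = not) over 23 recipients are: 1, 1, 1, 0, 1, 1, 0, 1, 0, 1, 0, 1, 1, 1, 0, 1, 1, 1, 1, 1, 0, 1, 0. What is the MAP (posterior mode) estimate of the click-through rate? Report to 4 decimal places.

0.6695

The Beta prior is conjugate to a Binomial/Bernoulli likelihood; the update adds successes to α and failures to β.
Posterior: Beta(α+k, β+n−k) = Beta(8.9+16, 5.8+7) = Beta(24.9, 12.8).
Mode of Beta(a,b) for a,b>1 is (a−1)/(a+b−2) = 23.9/35.7 = 0.6695.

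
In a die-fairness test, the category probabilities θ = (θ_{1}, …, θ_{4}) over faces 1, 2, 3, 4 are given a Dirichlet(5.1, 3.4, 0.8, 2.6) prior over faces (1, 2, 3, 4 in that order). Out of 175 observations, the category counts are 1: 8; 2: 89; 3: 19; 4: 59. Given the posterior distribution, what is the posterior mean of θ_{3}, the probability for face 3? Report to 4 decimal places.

0.1059

The Dirichlet prior is conjugate to the Multinomial likelihood: each posterior αⱼ = prior αⱼ + observed count nⱼ.
Posterior concentration: (13.1, 92.4, 19.8, 61.6), total = 186.9.
E[θ_{3}|data] = α_{3}/Σα = 19.8/186.9 = 0.1059.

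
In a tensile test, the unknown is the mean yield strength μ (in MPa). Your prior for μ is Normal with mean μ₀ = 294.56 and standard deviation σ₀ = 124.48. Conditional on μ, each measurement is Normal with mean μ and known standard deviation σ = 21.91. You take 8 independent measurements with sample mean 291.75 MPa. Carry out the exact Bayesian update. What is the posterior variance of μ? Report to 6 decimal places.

59.774533

For Normal data with known variance σ², a Normal(μ₀, σ₀²) prior on μ is conjugate. Posterior precision = 1/σ₀² + n/σ²; posterior mean is the precision-weighted average of μ₀ and x̄.
σ₀² = 124.48² = 15495.2704, σ² = 21.91² = 480.0481; σ² + n·σ₀² = 480.0481 + 8·15495.2704 = 124442.2113.
Posterior precision = 1/σ₀² + n/σ² = 1/15495.2704 + 8/480.0481 = (σ² + n·σ₀²)/(σ₀²σ²) = 124442.2113/(15495.2704·480.0481); posterior variance σₙ² = σ₀²σ²/(σ² + n·σ₀²) = 15495.2704·480.0481/124442.2113 = 59.774533.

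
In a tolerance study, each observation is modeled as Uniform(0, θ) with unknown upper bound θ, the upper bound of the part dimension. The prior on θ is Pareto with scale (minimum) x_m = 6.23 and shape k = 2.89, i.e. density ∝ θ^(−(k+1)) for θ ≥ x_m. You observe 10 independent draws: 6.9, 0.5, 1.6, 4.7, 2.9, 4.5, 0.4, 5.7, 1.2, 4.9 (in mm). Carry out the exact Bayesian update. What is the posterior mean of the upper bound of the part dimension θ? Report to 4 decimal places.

7.4803

A Pareto(scale x_m, shape k) prior on the upper bound θ of Uniform(0, θ) is conjugate: posterior is Pareto(max(x_m, max xᵢ), k + n).
Sample maximum = 6.9; prior scale x_m = 6.23 → posterior scale = max = 6.90.
Posterior shape = 2.89 + 10 = 12.89.
E[θ|data] = k·x_m/(k−1) = 12.89·6.90/11.89 = 7.4803.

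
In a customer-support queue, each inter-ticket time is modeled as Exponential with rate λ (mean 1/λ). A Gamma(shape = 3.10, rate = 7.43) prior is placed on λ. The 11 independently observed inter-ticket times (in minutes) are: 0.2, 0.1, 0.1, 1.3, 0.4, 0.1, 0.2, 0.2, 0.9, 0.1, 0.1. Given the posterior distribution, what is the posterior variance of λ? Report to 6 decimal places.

With a Gamma(shape α, rate β) prior on the exponential rate λ, the posterior after n observations with total T = Σxᵢ is Gamma(α+n, β+T).
Sum of observations T = 3.7 minutes; n = 11.
Posterior: Gamma(3.10+11, 7.43+3.7) = Gamma(14.10, 11.13).
Var = α/β² = 0.113823.

0.113823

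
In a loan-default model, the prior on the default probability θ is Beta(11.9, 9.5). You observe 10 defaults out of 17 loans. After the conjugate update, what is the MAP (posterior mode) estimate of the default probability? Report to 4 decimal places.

The Beta prior is conjugate to a Binomial/Bernoulli likelihood; the update adds successes to α and failures to β.
Posterior: Beta(α+k, β+n−k) = Beta(11.9+10, 9.5+7) = Beta(21.9, 16.5).
Mode of Beta(a,b) for a,b>1 is (a−1)/(a+b−2) = 20.9/36.4 = 0.5742.

0.5742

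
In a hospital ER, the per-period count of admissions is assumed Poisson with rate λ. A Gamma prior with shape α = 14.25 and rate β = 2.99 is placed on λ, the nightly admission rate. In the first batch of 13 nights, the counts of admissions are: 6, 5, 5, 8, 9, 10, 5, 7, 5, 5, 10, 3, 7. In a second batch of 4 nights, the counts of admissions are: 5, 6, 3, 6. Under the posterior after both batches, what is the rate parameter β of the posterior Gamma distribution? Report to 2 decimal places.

With a Gamma(shape α, rate β) prior, the Poisson likelihood is conjugate: the posterior is Gamma(α + ΣXᵢ, β + n).
Batch 1: sum of counts S = 85 over n = 13 nights.
After batch 1: Gamma(α+S, β+n) = Gamma(14.25+85, 2.99+13) = Gamma(99.25, 15.99).
Batch 2: sum of counts S = 20 over n = 4 nights.
After batch 2: Gamma(α+S, β+n) = Gamma(99.25+20, 15.99+4) = Gamma(119.25, 19.99).
Posterior β = 19.99.

19.99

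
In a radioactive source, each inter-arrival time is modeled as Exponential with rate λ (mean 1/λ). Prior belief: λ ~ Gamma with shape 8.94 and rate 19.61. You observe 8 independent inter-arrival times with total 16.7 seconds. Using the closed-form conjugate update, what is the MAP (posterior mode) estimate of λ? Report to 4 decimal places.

With a Gamma(shape α, rate β) prior on the exponential rate λ, the posterior after n observations with total T = Σxᵢ is Gamma(α+n, β+T).
Posterior: Gamma(8.94+8, 19.61+16.7) = Gamma(16.94, 36.31).
Mode = (α−1)/β = 0.4390.

0.4390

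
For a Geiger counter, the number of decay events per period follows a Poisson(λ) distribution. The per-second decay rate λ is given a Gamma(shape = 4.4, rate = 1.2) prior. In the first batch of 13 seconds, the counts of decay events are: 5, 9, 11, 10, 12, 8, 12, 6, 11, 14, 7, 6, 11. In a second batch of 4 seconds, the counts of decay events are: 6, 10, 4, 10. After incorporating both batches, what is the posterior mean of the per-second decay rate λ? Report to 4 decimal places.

With a Gamma(shape α, rate β) prior, the Poisson likelihood is conjugate: the posterior is Gamma(α + ΣXᵢ, β + n).
Batch 1: sum of counts S = 122 over n = 13 seconds.
After batch 1: Gamma(α+S, β+n) = Gamma(4.4+122, 1.2+13) = Gamma(126.4, 14.2).
Batch 2: sum of counts S = 30 over n = 4 seconds.
After batch 2: Gamma(α+S, β+n) = Gamma(126.4+30, 14.2+4) = Gamma(156.4, 18.2).
Posterior mean = α/β = 156.4/18.2 = 8.5934.

8.5934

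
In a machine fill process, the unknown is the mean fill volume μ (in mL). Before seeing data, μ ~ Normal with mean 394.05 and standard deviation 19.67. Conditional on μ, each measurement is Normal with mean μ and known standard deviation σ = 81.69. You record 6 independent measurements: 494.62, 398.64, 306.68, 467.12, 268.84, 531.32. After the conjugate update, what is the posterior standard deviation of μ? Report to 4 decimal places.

For Normal data with known variance σ², a Normal(μ₀, σ₀²) prior on μ is conjugate. Posterior precision = 1/σ₀² + n/σ²; posterior mean is the precision-weighted average of μ₀ and x̄.
σ₀² = 19.67² = 386.9089, σ² = 81.69² = 6673.2561; σ² + n·σ₀² = 6673.2561 + 6·386.9089 = 8994.7095.
Posterior precision = 1/σ₀² + n/σ² = 1/386.9089 + 6/6673.2561 = (σ² + n·σ₀²)/(σ₀²σ²) = 8994.7095/(386.9089·6673.2561); posterior variance σₙ² = σ₀²σ²/(σ² + n·σ₀²) = 386.9089·6673.2561/8994.7095 = 287.051202.
Posterior SD = √σₙ² = √(386.9089·6673.2561/8994.7095) = 16.9426.

16.9426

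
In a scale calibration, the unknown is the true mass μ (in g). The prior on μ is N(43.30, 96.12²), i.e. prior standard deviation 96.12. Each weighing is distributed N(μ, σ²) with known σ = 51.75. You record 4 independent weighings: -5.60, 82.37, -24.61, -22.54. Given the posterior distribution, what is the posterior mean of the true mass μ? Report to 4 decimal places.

9.8304

For Normal data with known variance σ², a Normal(μ₀, σ₀²) prior on μ is conjugate. Posterior precision = 1/σ₀² + n/σ²; posterior mean is the precision-weighted average of μ₀ and x̄.
Σxᵢ = (-5.60) + 82.37 + (-24.61) + (-22.54) = 29.62, so n·x̄ = 29.62.
σ₀² = 96.12² = 9239.0544, σ² = 51.75² = 2678.0625; σ² + n·σ₀² = 2678.0625 + 4·9239.0544 = 39634.2801.
Posterior mean = (μ₀/σ₀² + n·x̄/σ²)/(1/σ₀² + n/σ²) = (σ²·μ₀ + σ₀²·n·x̄)/(σ² + n·σ₀²) = (2678.0625·43.30 + 9239.0544·29.62)/39634.2801 = 389620.897578/39634.2801 = 9.8304.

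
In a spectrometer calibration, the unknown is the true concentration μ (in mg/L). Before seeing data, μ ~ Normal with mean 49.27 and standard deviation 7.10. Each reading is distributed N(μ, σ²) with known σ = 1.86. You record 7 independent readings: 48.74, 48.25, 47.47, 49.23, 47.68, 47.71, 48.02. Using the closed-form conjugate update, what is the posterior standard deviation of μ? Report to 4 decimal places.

For Normal data with known variance σ², a Normal(μ₀, σ₀²) prior on μ is conjugate. Posterior precision = 1/σ₀² + n/σ²; posterior mean is the precision-weighted average of μ₀ and x̄.
σ₀² = 7.10² = 50.41, σ² = 1.86² = 3.4596; σ² + n·σ₀² = 3.4596 + 7·50.41 = 356.3296.
Posterior precision = 1/σ₀² + n/σ² = 1/50.41 + 7/3.4596 = (σ² + n·σ₀²)/(σ₀²σ²) = 356.3296/(50.41·3.4596); posterior variance σₙ² = σ₀²σ²/(σ² + n·σ₀²) = 50.41·3.4596/356.3296 = 0.489430.
Posterior SD = √σₙ² = √(50.41·3.4596/356.3296) = 0.6996.

0.6996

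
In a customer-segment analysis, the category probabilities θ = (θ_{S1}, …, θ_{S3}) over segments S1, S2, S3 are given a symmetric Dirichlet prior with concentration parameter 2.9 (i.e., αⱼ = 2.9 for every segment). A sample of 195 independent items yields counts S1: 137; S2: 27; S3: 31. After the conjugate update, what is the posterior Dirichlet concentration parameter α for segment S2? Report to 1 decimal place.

29.9

The Dirichlet prior is conjugate to the Multinomial likelihood: each posterior αⱼ = prior αⱼ + observed count nⱼ.
Posterior concentration: (139.9, 29.9, 33.9), total = 203.7.
α_{S2} = 2.9 + 27 = 29.9.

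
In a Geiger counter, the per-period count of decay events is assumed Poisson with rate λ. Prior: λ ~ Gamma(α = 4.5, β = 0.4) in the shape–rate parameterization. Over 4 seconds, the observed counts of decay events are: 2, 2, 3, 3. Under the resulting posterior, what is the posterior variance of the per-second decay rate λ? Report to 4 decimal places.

0.7490

With a Gamma(shape α, rate β) prior, the Poisson likelihood is conjugate: the posterior is Gamma(α + ΣXᵢ, β + n).
Sum of counts S = 10 over n = 4 seconds.
Posterior: Gamma(α+S, β+n) = Gamma(4.5+10, 0.4+4) = Gamma(14.5, 4.4).
Var = α/β² = 14.5/4.4² = 0.7490.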